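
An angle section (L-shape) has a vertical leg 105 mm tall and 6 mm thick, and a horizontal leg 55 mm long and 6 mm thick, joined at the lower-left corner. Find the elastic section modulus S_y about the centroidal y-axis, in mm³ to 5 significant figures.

S_y ≈ 4908.9 mm³

Decompose the section into non-overlapping parts with the origin at the bottom-left of its bounding rectangle.
Vertical leg: 6 × 105, A = 630 mm², x = 3 mm, Ī = 1 890 mm⁴.
Horizontal leg (remainder): 49 × 6, A = 294 mm², x = 30.5 mm, Ī = 58824.5 mm⁴.
Centroid: x̄ = ΣA·x / ΣA = 11.75 mm.
Transfer each piece to the centroidal y-axis using Ī + A·d² with d = x − 11.75:
  vertical leg: d = -8.75 mm → contributes +50124.38 mm⁴
  horizontal leg (remainder): d = 18.75 mm → contributes +162183.9 mm⁴
Total I = 212308.3 mm⁴.
Extreme fibre distance c = 43.25 mm; S = I/c = 4908.861 mm³.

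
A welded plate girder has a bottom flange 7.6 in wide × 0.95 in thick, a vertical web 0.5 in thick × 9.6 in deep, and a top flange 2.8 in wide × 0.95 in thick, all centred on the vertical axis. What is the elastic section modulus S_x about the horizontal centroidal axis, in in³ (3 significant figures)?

S_x ≈ 37.0 in³

Break the section into simple shapes (no overlaps), measuring from the bottom-left corner of the bounding box.
Bottom plate: 7.6 × 0.95, A = 7.22 in², y = 0.475 in, Ī = 0.543 in⁴.
Web plate: 0.5 × 9.6, A = 4.8 in², y = 5.75 in, Ī = 36.864 in⁴.
Top plate: 2.8 × 0.95, A = 2.66 in², y = 11.025 in, Ī = 0.20005 in⁴.
Centroid: ȳ = ΣA·y / ΣA = 4.1114 in.
Transfer each piece to the horizontal centroidal axis using Ī + A·d² with d = y − 4.1114:
  bottom plate: d = -3.6364 in → contributes +96.018 in⁴
  web plate: d = 1.6386 in → contributes +49.751 in⁴
  top plate: d = 6.9136 in → contributes +127.34 in⁴
Total I = 273.11 in⁴.
Extreme fibre distance c = 7.3886 in; S = I/c = 36.964 in³.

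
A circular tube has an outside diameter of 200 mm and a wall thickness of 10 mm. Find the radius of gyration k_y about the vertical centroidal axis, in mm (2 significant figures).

k_y ≈ 67 mm

Split into non-overlapping primitives; take the origin at the lower-left of the bounding box.
Outer circle: ⌀200, A = 31 416 mm², x = 100 mm, Ī = 78 539 816 mm⁴.
Bore (subtracted): ⌀180, A = 25 447 mm², x = 100 mm, Ī = 51 529 974 mm⁴.
By symmetry the centroid is at mid-width, x̄ = 100 mm.
All pieces are centred on the vertical centroidal axis, so I = ΣĪ (holes subtracted) = 27 009 843 mm⁴.
Radius of gyration: k = √(I/A) = √(27 009 843 / 5 969) = 67.27 mm.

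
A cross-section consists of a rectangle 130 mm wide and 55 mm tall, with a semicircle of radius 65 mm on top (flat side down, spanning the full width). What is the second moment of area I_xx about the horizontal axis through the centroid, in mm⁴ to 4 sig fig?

I_xx ≈ 1.421 × 10⁷ mm⁴

Treat the section as a set of non-overlapping primitives; coordinates are from the bounding-box lower-left.
Rectangular body: 130 × 55, A = 7 150 mm², y = 27.5 mm, Ī = 1 802 396 mm⁴.
Semicircular cap: semicircle r = 65, A = 6636.61 mm², y = 82.5869 mm, Ī = 1 959 230 mm⁴.
Centroid: ȳ = ΣA·y / ΣA = 54.0178 mm.
Transfer each piece to the horizontal axis through the centroid using Ī + A·d² with d = y − 54.0178:
  rectangular body: d = -26.5178 mm → contributes +6 830 218 mm⁴
  semicircular cap: d = 28.5691 mm → contributes +7 375 988 mm⁴
Total I = 14 206 206 mm⁴.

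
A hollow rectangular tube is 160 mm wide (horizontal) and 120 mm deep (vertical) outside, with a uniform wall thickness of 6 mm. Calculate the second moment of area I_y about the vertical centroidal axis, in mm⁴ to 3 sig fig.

I_y ≈ 1.18 × 10⁷ mm⁴

Split into non-overlapping primitives; take the origin at the lower-left of the bounding box.
Outer rectangle: 160 × 120, A = 19 200 mm², x = 80 mm, Ī = 40 960 000 mm⁴.
Inner void (subtracted): 148 × 108, A = 15 984 mm², x = 80 mm, Ī = 29 176 128 mm⁴.
By symmetry the centroid is at mid-width, x̄ = 80 mm.
All pieces are centred on the vertical centroidal axis, so I = ΣĪ (holes subtracted) = 11 783 872 mm⁴.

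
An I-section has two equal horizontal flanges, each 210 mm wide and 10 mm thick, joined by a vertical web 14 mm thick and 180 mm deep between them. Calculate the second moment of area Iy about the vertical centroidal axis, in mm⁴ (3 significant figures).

Iy ≈ 1.55 × 10⁷ mm⁴

Treat the section as a set of non-overlapping primitives; coordinates are from the bounding-box lower-left.
Bottom flange: 210 × 10, A = 2 100 mm², x = 105 mm, Ī = 7 717 500 mm⁴.
Web: 14 × 180, A = 2 520 mm², x = 105 mm, Ī = 41 160 mm⁴.
Top flange: 210 × 10, A = 2 100 mm², x = 105 mm, Ī = 7 717 500 mm⁴.
By symmetry the centroid is at mid-width, x̄ = 105 mm.
All pieces are centred on the vertical centroidal axis, so I = ΣĪ = 15 476 160 mm⁴.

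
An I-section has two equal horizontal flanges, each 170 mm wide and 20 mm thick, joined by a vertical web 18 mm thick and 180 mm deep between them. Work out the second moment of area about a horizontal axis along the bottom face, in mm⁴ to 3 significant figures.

I_base ≈ 1.98 × 10⁸ mm⁴

Decompose the section into non-overlapping parts with the origin at the bottom-left of its bounding rectangle.
Bottom flange: 170 × 20, A = 3 400 mm², y = 10 mm, Ī = 113 333 mm⁴.
Web: 18 × 180, A = 3 240 mm², y = 110 mm, Ī = 8 748 000 mm⁴.
Top flange: 170 × 20, A = 3 400 mm², y = 210 mm, Ī = 113 333 mm⁴.
Transfer each piece to the base of the section using Ī + A·d² with d = y − 0:
  bottom flange: d = 10 mm → contributes +453 333 mm⁴
  web: d = 110 mm → contributes +47 952 000 mm⁴
  top flange: d = 210 mm → contributes +150 053 333 mm⁴
Total I = 198 458 667 mm⁴.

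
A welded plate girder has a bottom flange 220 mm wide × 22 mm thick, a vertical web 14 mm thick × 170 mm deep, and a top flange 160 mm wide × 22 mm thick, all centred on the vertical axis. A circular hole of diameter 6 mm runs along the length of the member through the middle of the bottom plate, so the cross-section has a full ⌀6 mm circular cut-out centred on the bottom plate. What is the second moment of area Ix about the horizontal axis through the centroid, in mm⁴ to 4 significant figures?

Ix ≈ 8.142 × 10⁷ mm⁴

Split into non-overlapping primitives; take the origin at the lower-left of the bounding box.
Bottom plate: 220 × 22, A = 4 840 mm², y = 11 mm, Ī = 195 213 mm⁴.
Web plate: 14 × 170, A = 2 380 mm², y = 107 mm, Ī = 5 731 833 mm⁴.
Top plate: 160 × 22, A = 3 520 mm², y = 203 mm, Ī = 141 973 mm⁴.
Hole (subtracted): ⌀6, A = 28.2743 mm², y = 11 mm, Ī = 63.6173 mm⁴.
Centroid: ȳ = ΣA·y / ΣA = 95.4234 mm.
Transfer each piece to the horizontal axis through the centroid using Ī + A·d² with d = y − 95.4234:
  bottom plate: d = -84.4234 mm → contributes +34 691 373 mm⁴
  web plate: d = 11.5766 mm → contributes +6 050 797 mm⁴
  top plate: d = 107.577 mm → contributes +40 877 986 mm⁴
  hole: d = -84.4234 mm → contributes −201 583 mm⁴
Total I = 81 418 573 mm⁴.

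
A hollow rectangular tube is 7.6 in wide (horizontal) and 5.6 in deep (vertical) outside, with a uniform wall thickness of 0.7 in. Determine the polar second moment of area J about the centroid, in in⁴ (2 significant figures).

J ≈ 190 in⁴

Treat the section as a set of non-overlapping primitives; coordinates are from the bounding-box lower-left.
Outer rectangle: 7.6 × 5.6, A = 42.56 in², y = 2.8 in, Ī = 111.2 in⁴.
Inner void (subtracted): 6.2 × 4.2, A = 26.04 in², y = 2.8 in, Ī = 38.28 in⁴.
By symmetry the centroid is at mid-height, ȳ = 2.8 in.
All pieces are centred on the centroidal x-axis, so I = ΣĪ (holes subtracted) = 72.94 in⁴.
Repeating about the centroidal y-axis gives I_y = 121.4 in⁴.
Polar second moment: J = I_x + I_y = 194.4 in⁴.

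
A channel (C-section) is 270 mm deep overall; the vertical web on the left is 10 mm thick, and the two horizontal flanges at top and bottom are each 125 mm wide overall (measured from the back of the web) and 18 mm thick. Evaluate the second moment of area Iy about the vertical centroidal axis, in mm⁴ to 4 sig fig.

Decompose the section into non-overlapping parts with the origin at the bottom-left of its bounding rectangle.
Web: 10 × 270, A = 2 700 mm², x = 5 mm, Ī = 22 500 mm⁴.
Top flange (beyond web): 115 × 18, A = 2 070 mm², x = 67.5 mm, Ī = 2 281 313 mm⁴.
Bottom flange (beyond web): 115 × 18, A = 2 070 mm², x = 67.5 mm, Ī = 2 281 313 mm⁴.
Centroid: x̄ = ΣA·x / ΣA = 42.8289 mm.
Transfer each piece to the vertical centroidal axis using Ī + A·d² with d = x − 42.8289:
  web: d = -37.8289 mm → contributes +3 886 279 mm⁴
  top flange (beyond web): d = 24.6711 mm → contributes +3 541 240 mm⁴
  bottom flange (beyond web): d = 24.6711 mm → contributes +3 541 240 mm⁴
Total I = 10 968 760 mm⁴.

Iy ≈ 1.097 × 10⁷ mm⁴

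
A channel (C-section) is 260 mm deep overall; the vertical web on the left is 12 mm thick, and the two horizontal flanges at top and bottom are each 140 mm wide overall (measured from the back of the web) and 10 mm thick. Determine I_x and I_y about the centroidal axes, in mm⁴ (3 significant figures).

Split into non-overlapping primitives; take the origin at the lower-left of the bounding box.
Web: 12 × 260, A = 3 120 mm², y = 130 mm, Ī = 17 576 000 mm⁴.
Top flange (beyond web): 128 × 10, A = 1 280 mm², y = 255 mm, Ī = 10 667 mm⁴.
Bottom flange (beyond web): 128 × 10, A = 1 280 mm², y = 5 mm, Ī = 10 667 mm⁴.
By symmetry the centroid is at mid-height, ȳ = 130 mm.
Transfer each piece to the centroidal x-axis using Ī + A·d² with d = y − 130:
  web: d = 0 mm → contributes +17 576 000 mm⁴
  top flange (beyond web): d = 125 mm → contributes +20 010 667 mm⁴
  bottom flange (beyond web): d = -125 mm → contributes +20 010 667 mm⁴
Total I = 57 597 333 mm⁴.
For the y-axis: x̄ = 37.549 mm.
Repeating about the centroidal y-axis gives I_y = 10 423 060 mm⁴.

I_x ≈ 5.76 × 10⁷ mm⁴, I_y ≈ 1.04 × 10⁷ mm⁴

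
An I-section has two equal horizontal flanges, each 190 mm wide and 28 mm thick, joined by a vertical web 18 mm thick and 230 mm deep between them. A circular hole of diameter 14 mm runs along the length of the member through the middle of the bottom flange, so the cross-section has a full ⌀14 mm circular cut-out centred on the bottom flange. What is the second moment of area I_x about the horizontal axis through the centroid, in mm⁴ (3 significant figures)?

I_x ≈ 1.93 × 10⁸ mm⁴

Break the section into simple shapes (no overlaps), measuring from the bottom-left corner of the bounding box.
Bottom flange: 190 × 28, A = 5 320 mm², y = 14 mm, Ī = 347 573 mm⁴.
Web: 18 × 230, A = 4 140 mm², y = 143 mm, Ī = 18 250 500 mm⁴.
Top flange: 190 × 28, A = 5 320 mm², y = 272 mm, Ī = 347 573 mm⁴.
Hole (subtracted): ⌀14, A = 153.94 mm², y = 14 mm, Ī = 1885.7 mm⁴.
Centroid: ȳ = ΣA·y / ΣA = 144.36 mm.
Transfer each piece to the horizontal axis through the centroid using Ī + A·d² with d = y − 144.36:
  bottom flange: d = -130.36 mm → contributes +90 751 044 mm⁴
  web: d = -1.3577 mm → contributes +18 258 132 mm⁴
  top flange: d = 127.64 mm → contributes +87 023 956 mm⁴
  hole: d = -130.36 mm → contributes −2 617 775 mm⁴
Total I = 193 415 357 mm⁴.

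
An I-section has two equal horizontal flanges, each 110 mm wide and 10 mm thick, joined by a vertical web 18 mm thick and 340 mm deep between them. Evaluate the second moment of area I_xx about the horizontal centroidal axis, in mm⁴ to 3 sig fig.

I_xx ≈ 1.26 × 10⁸ mm⁴

Break the section into simple shapes (no overlaps), measuring from the bottom-left corner of the bounding box.
Bottom flange: 110 × 10, A = 1 100 mm², y = 5 mm, Ī = 9166.7 mm⁴.
Web: 18 × 340, A = 6 120 mm², y = 180 mm, Ī = 58 956 000 mm⁴.
Top flange: 110 × 10, A = 1 100 mm², y = 355 mm, Ī = 9166.7 mm⁴.
By symmetry the centroid is at mid-height, ȳ = 180 mm.
Transfer each piece to the horizontal centroidal axis using Ī + A·d² with d = y − 180:
  bottom flange: d = -175 mm → contributes +33 696 667 mm⁴
  web: d = 0 mm → contributes +58 956 000 mm⁴
  top flange: d = 175 mm → contributes +33 696 667 mm⁴
Total I = 126 349 333 mm⁴.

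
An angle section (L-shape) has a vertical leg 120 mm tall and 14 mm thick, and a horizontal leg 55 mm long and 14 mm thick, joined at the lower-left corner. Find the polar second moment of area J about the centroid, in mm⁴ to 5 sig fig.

Decompose the section into non-overlapping parts with the origin at the bottom-left of its bounding rectangle.
Vertical leg: 14 × 120, A = 1 680 mm², y = 60 mm, Ī = 2 016 000 mm⁴.
Horizontal leg (remainder): 41 × 14, A = 574 mm², y = 7 mm, Ī = 9375.333 mm⁴.
Centroid: ȳ = ΣA·y / ΣA = 46.50311 mm.
Transfer each piece to the centroidal x-axis using Ī + A·d² with d = y − 46.50311:
  vertical leg: d = 13.49689 mm → contributes +2 322 039 mm⁴
  horizontal leg (remainder): d = -39.50311 mm → contributes +905099.7 mm⁴
Total I = 3 227 139 mm⁴.
For the y-axis: x̄ = 14.00311 mm.
Repeating about the centroidal y-axis gives I_y = 431391.3 mm⁴.
Polar second moment: J = I_x + I_y = 3 658 530 mm⁴.

J ≈ 3.6585 × 10⁶ mm⁴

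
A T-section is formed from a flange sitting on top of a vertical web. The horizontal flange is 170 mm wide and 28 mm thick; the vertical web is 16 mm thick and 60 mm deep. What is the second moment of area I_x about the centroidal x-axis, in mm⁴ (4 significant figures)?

I_x ≈ 2.146 × 10⁶ mm⁴

Decompose the section into non-overlapping parts with the origin at the bottom-left of its bounding rectangle.
Flange: 170 × 28, A = 4 760 mm², y = 74 mm, Ī = 310 987 mm⁴.
Web: 16 × 60, A = 960 mm², y = 30 mm, Ī = 288 000 mm⁴.
Centroid: ȳ = ΣA·y / ΣA = 66.6154 mm.
Transfer each piece to the centroidal x-axis using Ī + A·d² with d = y − 66.6154:
  flange: d = 7.38462 mm → contributes +570 562 mm⁴
  web: d = -36.6154 mm → contributes +1 575 059 mm⁴
Total I = 2 145 621 mm⁴.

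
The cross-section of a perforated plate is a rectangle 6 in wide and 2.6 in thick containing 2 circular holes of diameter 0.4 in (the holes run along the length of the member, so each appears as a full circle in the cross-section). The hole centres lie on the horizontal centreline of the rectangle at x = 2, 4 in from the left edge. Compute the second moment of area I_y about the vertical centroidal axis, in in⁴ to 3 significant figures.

I_y ≈ 46.5 in⁴

Split into non-overlapping primitives; take the origin at the lower-left of the bounding box.
Plate: 6 × 2.6, A = 15.6 in², x = 3 in, Ī = 46.8 in⁴.
Hole 1 (subtracted): ⌀0.4, A = 0.12566 in², x = 2 in, Ī = 0.0012566 in⁴.
Hole 2 (subtracted): ⌀0.4, A = 0.12566 in², x = 4 in, Ī = 0.0012566 in⁴.
By symmetry the centroid is at mid-width, x̄ = 3 in.
Transfer each piece to the vertical centroidal axis using Ī + A·d² with d = x − 3:
  plate: d = 0 in → contributes +46.8 in⁴
  hole 1: d = -1 in → contributes −0.12692 in⁴
  hole 2: d = 1 in → contributes −0.12692 in⁴
Total I = 46.546 in⁴.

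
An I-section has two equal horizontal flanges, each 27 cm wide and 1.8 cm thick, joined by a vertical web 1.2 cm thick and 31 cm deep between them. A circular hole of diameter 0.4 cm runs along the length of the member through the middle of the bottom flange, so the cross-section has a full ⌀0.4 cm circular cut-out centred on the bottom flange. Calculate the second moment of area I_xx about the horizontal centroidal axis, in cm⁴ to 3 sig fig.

I_xx ≈ 2.91 × 10⁴ cm⁴

Decompose the section into non-overlapping parts with the origin at the bottom-left of its bounding rectangle.
Bottom flange: 27 × 1.8, A = 48.6 cm², y = 0.9 cm, Ī = 13.122 cm⁴.
Web: 1.2 × 31, A = 37.2 cm², y = 17.3 cm, Ī = 2979.1 cm⁴.
Top flange: 27 × 1.8, A = 48.6 cm², y = 33.7 cm, Ī = 13.122 cm⁴.
Hole (subtracted): ⌀0.4, A = 0.12566 cm², y = 0.9 cm, Ī = 0.0012566 cm⁴.
Centroid: ȳ = ΣA·y / ΣA = 17.315 cm.
Transfer each piece to the horizontal centroidal axis using Ī + A·d² with d = y − 17.315:
  bottom flange: d = -16.415 cm → contributes +13 109 cm⁴
  web: d = -0.015348 cm → contributes +2979.1 cm⁴
  top flange: d = 16.385 cm → contributes +13 060 cm⁴
  hole: d = -16.415 cm → contributes −33.863 cm⁴
Total I = 29 114 cm⁴.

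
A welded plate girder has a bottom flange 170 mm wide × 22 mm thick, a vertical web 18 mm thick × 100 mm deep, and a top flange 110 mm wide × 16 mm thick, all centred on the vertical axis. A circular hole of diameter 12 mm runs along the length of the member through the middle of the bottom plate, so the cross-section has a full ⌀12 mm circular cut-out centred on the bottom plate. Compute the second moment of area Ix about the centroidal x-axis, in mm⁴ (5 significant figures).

Ix ≈ 1.9128 × 10⁷ mm⁴

Break the section into simple shapes (no overlaps), measuring from the bottom-left corner of the bounding box.
Bottom plate: 170 × 22, A = 3 740 mm², y = 11 mm, Ī = 150846.7 mm⁴.
Web plate: 18 × 100, A = 1 800 mm², y = 72 mm, Ī = 1 500 000 mm⁴.
Top plate: 110 × 16, A = 1 760 mm², y = 130 mm, Ī = 37546.67 mm⁴.
Hole (subtracted): ⌀12, A = 113.0973 mm², y = 11 mm, Ī = 1017.876 mm⁴.
Centroid: ȳ = ΣA·y / ΣA = 55.41969 mm.
Transfer each piece to the centroidal x-axis using Ī + A·d² with d = y − 55.41969:
  bottom plate: d = -44.41969 mm → contributes +7 530 274 mm⁴
  web plate: d = 16.58031 mm → contributes +1 994 832 mm⁴
  top plate: d = 74.58031 mm → contributes +9 827 058 mm⁴
  hole: d = -44.41969 mm → contributes −224171.2 mm⁴
Total I = 19 127 993 mm⁴.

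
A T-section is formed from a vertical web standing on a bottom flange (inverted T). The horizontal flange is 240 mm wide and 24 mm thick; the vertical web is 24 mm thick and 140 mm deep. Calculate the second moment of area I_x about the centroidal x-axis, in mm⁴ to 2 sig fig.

Decompose the section into non-overlapping parts with the origin at the bottom-left of its bounding rectangle.
Flange: 240 × 24, A = 5 760 mm², y = 12 mm, Ī = 276 480 mm⁴.
Web: 24 × 140, A = 3 360 mm², y = 94 mm, Ī = 5 488 000 mm⁴.
Centroid: ȳ = ΣA·y / ΣA = 42.21 mm.
Transfer each piece to the centroidal x-axis using Ī + A·d² with d = y − 42.21:
  flange: d = -30.21 mm → contributes +5 533 493 mm⁴
  web: d = 51.79 mm → contributes +14 500 023 mm⁴
Total I = 20 033 516 mm⁴.

I_x ≈ 2.0 × 10⁷ mm⁴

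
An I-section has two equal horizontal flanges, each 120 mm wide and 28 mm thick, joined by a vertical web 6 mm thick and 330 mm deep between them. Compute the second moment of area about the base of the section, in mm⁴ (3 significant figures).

Split into non-overlapping primitives; take the origin at the lower-left of the bounding box.
Bottom flange: 120 × 28, A = 3 360 mm², y = 14 mm, Ī = 219 520 mm⁴.
Web: 6 × 330, A = 1 980 mm², y = 193 mm, Ī = 17 968 500 mm⁴.
Top flange: 120 × 28, A = 3 360 mm², y = 372 mm, Ī = 219 520 mm⁴.
Transfer each piece to the base of the section using Ī + A·d² with d = y − 0:
  bottom flange: d = 14 mm → contributes +878 080 mm⁴
  web: d = 193 mm → contributes +91 721 520 mm⁴
  top flange: d = 372 mm → contributes +465 189 760 mm⁴
Total I = 557 789 360 mm⁴.

I_base ≈ 5.58 × 10⁸ mm⁴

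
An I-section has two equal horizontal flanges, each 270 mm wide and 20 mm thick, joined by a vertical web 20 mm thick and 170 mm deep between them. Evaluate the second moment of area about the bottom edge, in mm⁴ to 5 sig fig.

I_base ≈ 2.6257 × 10⁸ mm⁴

Treat the section as a set of non-overlapping primitives; coordinates are from the bounding-box lower-left.
Bottom flange: 270 × 20, A = 5 400 mm², y = 10 mm, Ī = 180 000 mm⁴.
Web: 20 × 170, A = 3 400 mm², y = 105 mm, Ī = 8 188 333 mm⁴.
Top flange: 270 × 20, A = 5 400 mm², y = 200 mm, Ī = 180 000 mm⁴.
Transfer each piece to the bottom edge using Ī + A·d² with d = y − 0:
  bottom flange: d = 10 mm → contributes +720 000 mm⁴
  web: d = 105 mm → contributes +45 673 333 mm⁴
  top flange: d = 200 mm → contributes +216 180 000 mm⁴
Total I = 262 573 333 mm⁴.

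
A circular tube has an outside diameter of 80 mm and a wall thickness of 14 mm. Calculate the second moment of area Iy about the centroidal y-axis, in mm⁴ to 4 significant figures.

Split into non-overlapping primitives; take the origin at the lower-left of the bounding box.
Outer circle: ⌀80, A = 5026.55 mm², x = 40 mm, Ī = 2 010 619 mm⁴.
Bore (subtracted): ⌀52, A = 2123.72 mm², x = 40 mm, Ī = 358 908 mm⁴.
By symmetry the centroid is at mid-width, x̄ = 40 mm.
All pieces are centred on the centroidal y-axis, so I = ΣĪ (holes subtracted) = 1 651 711 mm⁴.

Iy ≈ 1.652 × 10⁶ mm⁴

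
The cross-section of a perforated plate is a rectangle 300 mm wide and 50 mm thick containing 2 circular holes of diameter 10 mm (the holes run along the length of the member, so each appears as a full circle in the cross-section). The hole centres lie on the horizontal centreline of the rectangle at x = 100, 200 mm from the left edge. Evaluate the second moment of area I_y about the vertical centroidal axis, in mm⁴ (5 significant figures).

Split into non-overlapping primitives; take the origin at the lower-left of the bounding box.
Plate: 300 × 50, A = 15 000 mm², x = 150 mm, Ī = 112 500 000 mm⁴.
Hole 1 (subtracted): ⌀10, A = 78.53982 mm², x = 100 mm, Ī = 490.8739 mm⁴.
Hole 2 (subtracted): ⌀10, A = 78.53982 mm², x = 200 mm, Ī = 490.8739 mm⁴.
By symmetry the centroid is at mid-width, x̄ = 150 mm.
Transfer each piece to the vertical centroidal axis using Ī + A·d² with d = x − 150:
  plate: d = 0 mm → contributes +112 500 000 mm⁴
  hole 1: d = -50 mm → contributes −196840.4 mm⁴
  hole 2: d = 50 mm → contributes −196840.4 mm⁴
Total I = 112 106 319 mm⁴.

I_y ≈ 1.1211 × 10⁸ mm⁴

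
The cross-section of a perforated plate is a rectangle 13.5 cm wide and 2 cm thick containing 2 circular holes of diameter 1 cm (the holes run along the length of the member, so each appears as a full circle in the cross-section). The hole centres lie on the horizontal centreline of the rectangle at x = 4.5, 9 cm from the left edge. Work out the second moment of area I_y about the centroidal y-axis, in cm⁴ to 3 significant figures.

I_y ≈ 402 cm⁴

Treat the section as a set of non-overlapping primitives; coordinates are from the bounding-box lower-left.
Plate: 13.5 × 2, A = 27 cm², x = 6.75 cm, Ī = 410.06 cm⁴.
Hole 1 (subtracted): ⌀1, A = 0.7854 cm², x = 4.5 cm, Ī = 0.049087 cm⁴.
Hole 2 (subtracted): ⌀1, A = 0.7854 cm², x = 9 cm, Ī = 0.049087 cm⁴.
By symmetry the centroid is at mid-width, x̄ = 6.75 cm.
Transfer each piece to the centroidal y-axis using Ī + A·d² with d = x − 6.75:
  plate: d = 0 cm → contributes +410.06 cm⁴
  hole 1: d = -2.25 cm → contributes −4.0252 cm⁴
  hole 2: d = 2.25 cm → contributes −4.0252 cm⁴
Total I = 402.01 cm⁴.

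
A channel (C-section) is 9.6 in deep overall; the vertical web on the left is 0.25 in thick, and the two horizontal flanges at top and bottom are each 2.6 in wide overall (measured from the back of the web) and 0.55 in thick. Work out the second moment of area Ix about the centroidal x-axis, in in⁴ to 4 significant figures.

Decompose the section into non-overlapping parts with the origin at the bottom-left of its bounding rectangle.
Web: 0.25 × 9.6, A = 2.4 in², y = 4.8 in, Ī = 18.432 in⁴.
Top flange (beyond web): 2.35 × 0.55, A = 1.2925 in², y = 9.325 in, Ī = 0.0325818 in⁴.
Bottom flange (beyond web): 2.35 × 0.55, A = 1.2925 in², y = 0.275 in, Ī = 0.0325818 in⁴.
By symmetry the centroid is at mid-height, ȳ = 4.8 in.
Transfer each piece to the centroidal x-axis using Ī + A·d² with d = y − 4.8:
  web: d = 0 in → contributes +18.432 in⁴
  top flange (beyond web): d = 4.525 in → contributes +26.4973 in⁴
  bottom flange (beyond web): d = -4.525 in → contributes +26.4973 in⁴
Total I = 71.4267 in⁴.

Ix ≈ 71.43 in⁴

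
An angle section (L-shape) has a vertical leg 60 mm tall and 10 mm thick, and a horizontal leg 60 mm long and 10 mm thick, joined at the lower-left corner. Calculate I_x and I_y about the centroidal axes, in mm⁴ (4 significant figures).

I_x ≈ 3.546 × 10⁵ mm⁴, I_y ≈ 3.546 × 10⁵ mm⁴

Treat the section as a set of non-overlapping primitives; coordinates are from the bounding-box lower-left.
Vertical leg: 10 × 60, A = 600 mm², y = 30 mm, Ī = 180 000 mm⁴.
Horizontal leg (remainder): 50 × 10, A = 500 mm², y = 5 mm, Ī = 4166.67 mm⁴.
Centroid: ȳ = ΣA·y / ΣA = 18.6364 mm.
Transfer each piece to the centroidal x-axis using Ī + A·d² with d = y − 18.6364:
  vertical leg: d = 11.3636 mm → contributes +257 479 mm⁴
  horizontal leg (remainder): d = -13.6364 mm → contributes +97141.9 mm⁴
Total I = 354 621 mm⁴.
For the y-axis: x̄ = 18.6364 mm.
Repeating about the centroidal y-axis gives I_y = 354 621 mm⁴.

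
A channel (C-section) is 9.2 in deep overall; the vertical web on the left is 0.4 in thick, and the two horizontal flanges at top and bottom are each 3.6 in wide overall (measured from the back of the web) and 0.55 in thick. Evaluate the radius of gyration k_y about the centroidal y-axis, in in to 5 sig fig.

Break the section into simple shapes (no overlaps), measuring from the bottom-left corner of the bounding box.
Web: 0.4 × 9.2, A = 3.68 in², x = 0.2 in, Ī = 0.04906667 in⁴.
Top flange (beyond web): 3.2 × 0.55, A = 1.76 in², x = 2 in, Ī = 1.501867 in⁴.
Bottom flange (beyond web): 3.2 × 0.55, A = 1.76 in², x = 2 in, Ī = 1.501867 in⁴.
Centroid: x̄ = ΣA·x / ΣA = 1.08 in.
Transfer each piece to the centroidal y-axis using Ī + A·d² with d = x − 1.08:
  web: d = -0.88 in → contributes +2.898859 in⁴
  top flange (beyond web): d = 0.92 in → contributes +2.991531 in⁴
  bottom flange (beyond web): d = 0.92 in → contributes +2.991531 in⁴
Total I = 8.88192 in⁴.
Radius of gyration: k = √(I/A) = √(8.88192 / 7.2) = 1.110675 in.

k_y ≈ 1.1107 in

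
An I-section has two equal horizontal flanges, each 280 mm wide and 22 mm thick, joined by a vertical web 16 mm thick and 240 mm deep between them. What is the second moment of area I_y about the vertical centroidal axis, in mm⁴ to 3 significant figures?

Treat the section as a set of non-overlapping primitives; coordinates are from the bounding-box lower-left.
Bottom flange: 280 × 22, A = 6 160 mm², x = 140 mm, Ī = 40 245 333 mm⁴.
Web: 16 × 240, A = 3 840 mm², x = 140 mm, Ī = 81 920 mm⁴.
Top flange: 280 × 22, A = 6 160 mm², x = 140 mm, Ī = 40 245 333 mm⁴.
By symmetry the centroid is at mid-width, x̄ = 140 mm.
All pieces are centred on the vertical centroidal axis, so I = ΣĪ = 80 572 587 mm⁴.

I_y ≈ 8.06 × 10⁷ mm⁴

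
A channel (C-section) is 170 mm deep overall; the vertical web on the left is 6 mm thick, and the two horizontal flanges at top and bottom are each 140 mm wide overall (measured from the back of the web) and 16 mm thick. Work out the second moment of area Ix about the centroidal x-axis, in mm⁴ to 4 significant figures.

Ix ≈ 2.797 × 10⁷ mm⁴

Split into non-overlapping primitives; take the origin at the lower-left of the bounding box.
Web: 6 × 170, A = 1 020 mm², y = 85 mm, Ī = 2 456 500 mm⁴.
Top flange (beyond web): 134 × 16, A = 2 144 mm², y = 162 mm, Ī = 45738.7 mm⁴.
Bottom flange (beyond web): 134 × 16, A = 2 144 mm², y = 8 mm, Ī = 45738.7 mm⁴.
By symmetry the centroid is at mid-height, ȳ = 85 mm.
Transfer each piece to the centroidal x-axis using Ī + A·d² with d = y − 85:
  web: d = 0 mm → contributes +2 456 500 mm⁴
  top flange (beyond web): d = 77 mm → contributes +12 757 515 mm⁴
  bottom flange (beyond web): d = -77 mm → contributes +12 757 515 mm⁴
Total I = 27 971 529 mm⁴.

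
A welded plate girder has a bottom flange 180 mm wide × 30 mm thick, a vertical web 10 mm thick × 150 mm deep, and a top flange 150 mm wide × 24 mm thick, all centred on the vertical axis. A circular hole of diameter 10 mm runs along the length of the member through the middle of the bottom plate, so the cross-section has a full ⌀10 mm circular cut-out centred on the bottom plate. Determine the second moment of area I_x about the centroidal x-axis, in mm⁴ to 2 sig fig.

Decompose the section into non-overlapping parts with the origin at the bottom-left of its bounding rectangle.
Bottom plate: 180 × 30, A = 5 400 mm², y = 15 mm, Ī = 405 000 mm⁴.
Web plate: 10 × 150, A = 1 500 mm², y = 105 mm, Ī = 2 812 500 mm⁴.
Top plate: 150 × 24, A = 3 600 mm², y = 192 mm, Ī = 172 800 mm⁴.
Hole (subtracted): ⌀10, A = 78.54 mm², y = 15 mm, Ī = 490.9 mm⁴.
Centroid: ȳ = ΣA·y / ΣA = 89.1 mm.
Transfer each piece to the centroidal x-axis using Ī + A·d² with d = y − 89.1:
  bottom plate: d = -74.1 mm → contributes +30 053 055 mm⁴
  web plate: d = 15.9 mm → contributes +3 191 853 mm⁴
  top plate: d = 102.9 mm → contributes +38 293 223 mm⁴
  hole: d = -74.1 mm → contributes −431 704 mm⁴
Total I = 71 106 427 mm⁴.

I_x ≈ 7.1 × 10⁷ mm⁴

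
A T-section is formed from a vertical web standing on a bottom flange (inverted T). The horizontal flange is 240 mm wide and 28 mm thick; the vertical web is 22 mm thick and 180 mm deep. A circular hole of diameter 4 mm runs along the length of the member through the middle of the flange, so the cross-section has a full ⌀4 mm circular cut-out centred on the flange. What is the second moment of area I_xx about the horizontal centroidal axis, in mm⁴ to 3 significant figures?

Break the section into simple shapes (no overlaps), measuring from the bottom-left corner of the bounding box.
Flange: 240 × 28, A = 6 720 mm², y = 14 mm, Ī = 439 040 mm⁴.
Web: 22 × 180, A = 3 960 mm², y = 118 mm, Ī = 10 692 000 mm⁴.
Hole (subtracted): ⌀4, A = 12.566 mm², y = 14 mm, Ī = 12.566 mm⁴.
Centroid: ȳ = ΣA·y / ΣA = 52.607 mm.
Transfer each piece to the horizontal centroidal axis using Ī + A·d² with d = y − 52.607:
  flange: d = -38.607 mm → contributes +10 455 319 mm⁴
  web: d = 65.393 mm → contributes +27 625 812 mm⁴
  hole: d = -38.607 mm → contributes −18 743 mm⁴
Total I = 38 062 388 mm⁴.

I_xx ≈ 3.81 × 10⁷ mm⁴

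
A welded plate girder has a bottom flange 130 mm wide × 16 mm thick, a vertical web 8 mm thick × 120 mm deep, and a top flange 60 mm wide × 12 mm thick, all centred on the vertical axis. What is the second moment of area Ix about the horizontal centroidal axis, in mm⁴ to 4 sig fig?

Break the section into simple shapes (no overlaps), measuring from the bottom-left corner of the bounding box.
Bottom plate: 130 × 16, A = 2 080 mm², y = 8 mm, Ī = 44373.3 mm⁴.
Web plate: 8 × 120, A = 960 mm², y = 76 mm, Ī = 1 152 000 mm⁴.
Top plate: 60 × 12, A = 720 mm², y = 142 mm, Ī = 8 640 mm⁴.
Centroid: ȳ = ΣA·y / ΣA = 51.0213 mm.
Transfer each piece to the horizontal centroidal axis using Ī + A·d² with d = y − 51.0213:
  bottom plate: d = -43.0213 mm → contributes +3 894 100 mm⁴
  web plate: d = 24.9787 mm → contributes +1 750 979 mm⁴
  top plate: d = 90.9787 mm → contributes +5 968 172 mm⁴
Total I = 11 613 252 mm⁴.

Ix ≈ 1.161 × 10⁷ mm⁴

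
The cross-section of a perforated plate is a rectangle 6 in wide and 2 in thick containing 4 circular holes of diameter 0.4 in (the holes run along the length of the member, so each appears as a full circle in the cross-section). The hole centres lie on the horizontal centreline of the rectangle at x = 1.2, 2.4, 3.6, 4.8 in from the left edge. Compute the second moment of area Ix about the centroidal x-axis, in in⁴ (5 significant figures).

Split into non-overlapping primitives; take the origin at the lower-left of the bounding box.
Plate: 6 × 2, A = 12 in², y = 1 in, Ī = 4 in⁴.
Hole 1 (subtracted): ⌀0.4, A = 0.1256637 in², y = 1 in, Ī = 0.001256637 in⁴.
Hole 2 (subtracted): ⌀0.4, A = 0.1256637 in², y = 1 in, Ī = 0.001256637 in⁴.
Hole 3 (subtracted): ⌀0.4, A = 0.1256637 in², y = 1 in, Ī = 0.001256637 in⁴.
Hole 4 (subtracted): ⌀0.4, A = 0.1256637 in², y = 1 in, Ī = 0.001256637 in⁴.
By symmetry the centroid is at mid-height, ȳ = 1 in.
All pieces are centred on the centroidal x-axis, so I = ΣĪ (holes subtracted) = 3.994973 in⁴.

Ix ≈ 3.9950 in⁴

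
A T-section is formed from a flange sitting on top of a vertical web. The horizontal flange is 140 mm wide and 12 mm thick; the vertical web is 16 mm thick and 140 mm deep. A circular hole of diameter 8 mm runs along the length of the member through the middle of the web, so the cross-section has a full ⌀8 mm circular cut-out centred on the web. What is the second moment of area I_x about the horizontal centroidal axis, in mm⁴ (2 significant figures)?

I_x ≈ 9.2 × 10⁶ mm⁴

Split into non-overlapping primitives; take the origin at the lower-left of the bounding box.
Flange: 140 × 12, A = 1 680 mm², y = 146 mm, Ī = 20 160 mm⁴.
Web: 16 × 140, A = 2 240 mm², y = 70 mm, Ī = 3 658 667 mm⁴.
Hole (subtracted): ⌀8, A = 50.27 mm², y = 70 mm, Ī = 201.1 mm⁴.
Centroid: ȳ = ΣA·y / ΣA = 103 mm.
Transfer each piece to the horizontal centroidal axis using Ī + A·d² with d = y − 103:
  flange: d = 43.01 mm → contributes +3 127 273 mm⁴
  web: d = -32.99 mm → contributes +6 097 215 mm⁴
  hole: d = -32.99 mm → contributes −54 922 mm⁴
Total I = 9 169 566 mm⁴.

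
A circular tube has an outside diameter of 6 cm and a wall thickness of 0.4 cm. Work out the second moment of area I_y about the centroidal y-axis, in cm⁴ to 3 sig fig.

I_y ≈ 27.7 cm⁴

Break the section into simple shapes (no overlaps), measuring from the bottom-left corner of the bounding box.
Outer circle: ⌀6, A = 28.274 cm², x = 3 cm, Ī = 63.617 cm⁴.
Bore (subtracted): ⌀5.2, A = 21.237 cm², x = 3 cm, Ī = 35.891 cm⁴.
By symmetry the centroid is at mid-width, x̄ = 3 cm.
All pieces are centred on the centroidal y-axis, so I = ΣĪ (holes subtracted) = 27.726 cm⁴.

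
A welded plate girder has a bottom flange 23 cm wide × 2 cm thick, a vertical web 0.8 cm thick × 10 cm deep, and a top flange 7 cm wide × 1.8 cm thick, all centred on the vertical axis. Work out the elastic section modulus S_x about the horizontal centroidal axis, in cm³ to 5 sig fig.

Treat the section as a set of non-overlapping primitives; coordinates are from the bounding-box lower-left.
Bottom plate: 23 × 2, A = 46 cm², y = 1 cm, Ī = 15.33333 cm⁴.
Web plate: 0.8 × 10, A = 8 cm², y = 7 cm, Ī = 66.66667 cm⁴.
Top plate: 7 × 1.8, A = 12.6 cm², y = 12.9 cm, Ī = 3.402 cm⁴.
Centroid: ȳ = ΣA·y / ΣA = 3.972072 cm.
Transfer each piece to the horizontal centroidal axis using Ī + A·d² with d = y − 3.972072:
  bottom plate: d = -2.972072 cm → contributes +421.6611 cm⁴
  web plate: d = 3.027928 cm → contributes +140.0134 cm⁴
  top plate: d = 8.927928 cm → contributes +1007.722 cm⁴
Total I = 1569.396 cm⁴.
Extreme fibre distance c = 9.827928 cm; S = I/c = 159.6874 cm³.

S_x ≈ 159.69 cm³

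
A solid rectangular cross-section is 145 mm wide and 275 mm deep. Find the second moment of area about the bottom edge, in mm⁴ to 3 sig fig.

The section: 145 × 275, A = 39 875 mm², y = 137.5 mm, Ī = 251 295 573 mm⁴.
Transfer it to the base of the section using Ī + A·d² with d = y − 0:
  the section: d = 137.5 mm → contributes +1 005 182 292 mm⁴
Total I = 1 005 182 292 mm⁴.

I_base ≈ 1.01 × 10⁹ mm⁴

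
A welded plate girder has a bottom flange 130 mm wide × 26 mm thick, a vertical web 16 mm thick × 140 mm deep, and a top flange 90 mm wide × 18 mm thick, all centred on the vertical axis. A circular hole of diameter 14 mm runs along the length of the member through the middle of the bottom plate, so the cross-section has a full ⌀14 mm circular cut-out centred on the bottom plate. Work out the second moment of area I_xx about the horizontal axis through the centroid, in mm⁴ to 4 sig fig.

I_xx ≈ 3.347 × 10⁷ mm⁴

Split into non-overlapping primitives; take the origin at the lower-left of the bounding box.
Bottom plate: 130 × 26, A = 3 380 mm², y = 13 mm, Ī = 190 407 mm⁴.
Web plate: 16 × 140, A = 2 240 mm², y = 96 mm, Ī = 3 658 667 mm⁴.
Top plate: 90 × 18, A = 1 620 mm², y = 175 mm, Ī = 43 740 mm⁴.
Hole (subtracted): ⌀14, A = 153.938 mm², y = 13 mm, Ī = 1885.74 mm⁴.
Centroid: ȳ = ΣA·y / ΣA = 76.2735 mm.
Transfer each piece to the horizontal axis through the centroid using Ī + A·d² with d = y − 76.2735:
  bottom plate: d = -63.2735 mm → contributes +13 722 361 mm⁴
  web plate: d = 19.7265 mm → contributes +4 530 328 mm⁴
  top plate: d = 98.7265 mm → contributes +15 833 751 mm⁴
  hole: d = -63.2735 mm → contributes −618 182 mm⁴
Total I = 33 468 257 mm⁴.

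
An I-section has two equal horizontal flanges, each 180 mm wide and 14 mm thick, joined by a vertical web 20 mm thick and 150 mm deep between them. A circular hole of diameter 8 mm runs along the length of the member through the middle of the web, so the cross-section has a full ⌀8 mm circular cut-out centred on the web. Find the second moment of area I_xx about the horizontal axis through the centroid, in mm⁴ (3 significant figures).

Break the section into simple shapes (no overlaps), measuring from the bottom-left corner of the bounding box.
Bottom flange: 180 × 14, A = 2 520 mm², y = 7 mm, Ī = 41 160 mm⁴.
Web: 20 × 150, A = 3 000 mm², y = 89 mm, Ī = 5 625 000 mm⁴.
Top flange: 180 × 14, A = 2 520 mm², y = 171 mm, Ī = 41 160 mm⁴.
Hole (subtracted): ⌀8, A = 50.265 mm², y = 89 mm, Ī = 201.06 mm⁴.
By symmetry the centroid is at mid-height, ȳ = 89 mm.
Transfer each piece to the horizontal axis through the centroid using Ī + A·d² with d = y − 89:
  bottom flange: d = -82 mm → contributes +16 985 640 mm⁴
  web: d = 0 mm → contributes +5 625 000 mm⁴
  top flange: d = 82 mm → contributes +16 985 640 mm⁴
  hole: d = 0 mm → contributes −201.06 mm⁴
Total I = 39 596 079 mm⁴.

I_xx ≈ 3.96 × 10⁷ mm⁴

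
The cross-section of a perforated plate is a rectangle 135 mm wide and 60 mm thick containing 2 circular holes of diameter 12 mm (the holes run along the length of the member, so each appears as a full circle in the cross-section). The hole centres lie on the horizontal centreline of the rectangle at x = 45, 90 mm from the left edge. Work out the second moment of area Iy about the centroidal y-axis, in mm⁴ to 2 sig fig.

Decompose the section into non-overlapping parts with the origin at the bottom-left of its bounding rectangle.
Plate: 135 × 60, A = 8 100 mm², x = 67.5 mm, Ī = 12 301 875 mm⁴.
Hole 1 (subtracted): ⌀12, A = 113.1 mm², x = 45 mm, Ī = 1 018 mm⁴.
Hole 2 (subtracted): ⌀12, A = 113.1 mm², x = 90 mm, Ī = 1 018 mm⁴.
By symmetry the centroid is at mid-width, x̄ = 67.5 mm.
Transfer each piece to the centroidal y-axis using Ī + A·d² with d = x − 67.5:
  plate: d = 0 mm → contributes +12 301 875 mm⁴
  hole 1: d = -22.5 mm → contributes −58 273 mm⁴
  hole 2: d = 22.5 mm → contributes −58 273 mm⁴
Total I = 12 185 328 mm⁴.

Iy ≈ 1.2 × 10⁷ mm⁴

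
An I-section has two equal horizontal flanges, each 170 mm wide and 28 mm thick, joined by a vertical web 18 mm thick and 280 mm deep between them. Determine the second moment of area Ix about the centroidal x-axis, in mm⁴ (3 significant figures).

Decompose the section into non-overlapping parts with the origin at the bottom-left of its bounding rectangle.
Bottom flange: 170 × 28, A = 4 760 mm², y = 14 mm, Ī = 310 987 mm⁴.
Web: 18 × 280, A = 5 040 mm², y = 168 mm, Ī = 32 928 000 mm⁴.
Top flange: 170 × 28, A = 4 760 mm², y = 322 mm, Ī = 310 987 mm⁴.
By symmetry the centroid is at mid-height, ȳ = 168 mm.
Transfer each piece to the centroidal x-axis using Ī + A·d² with d = y − 168:
  bottom flange: d = -154 mm → contributes +113 199 147 mm⁴
  web: d = 0 mm → contributes +32 928 000 mm⁴
  top flange: d = 154 mm → contributes +113 199 147 mm⁴
Total I = 259 326 293 mm⁴.

Ix ≈ 2.59 × 10⁸ mm⁴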